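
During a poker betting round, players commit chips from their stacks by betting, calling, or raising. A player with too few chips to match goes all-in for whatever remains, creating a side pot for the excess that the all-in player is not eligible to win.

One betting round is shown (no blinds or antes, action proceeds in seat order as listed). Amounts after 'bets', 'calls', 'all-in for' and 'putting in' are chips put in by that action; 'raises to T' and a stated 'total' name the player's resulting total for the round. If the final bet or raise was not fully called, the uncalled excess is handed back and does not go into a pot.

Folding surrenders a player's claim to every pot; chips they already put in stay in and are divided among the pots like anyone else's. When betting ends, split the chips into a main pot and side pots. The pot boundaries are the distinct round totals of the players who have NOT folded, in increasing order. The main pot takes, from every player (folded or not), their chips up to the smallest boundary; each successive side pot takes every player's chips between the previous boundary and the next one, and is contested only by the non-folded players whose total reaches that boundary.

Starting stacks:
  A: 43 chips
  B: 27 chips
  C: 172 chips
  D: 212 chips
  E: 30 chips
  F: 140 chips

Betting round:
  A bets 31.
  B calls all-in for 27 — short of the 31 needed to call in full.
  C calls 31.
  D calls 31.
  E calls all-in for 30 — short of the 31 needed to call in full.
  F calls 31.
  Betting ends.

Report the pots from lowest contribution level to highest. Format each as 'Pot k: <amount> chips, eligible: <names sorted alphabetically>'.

Pot 1: 162 chips, eligible: A, B, C, D, E, F
Pot 2: 15 chips, eligible: A, C, D, E, F
Pot 3: 4 chips, eligible: A, C, D, F

Derivation:
Contributions: A=31, B=27, C=31, D=31, E=30, F=31
Pot levels (distinct totals of non-folded players): 27, 30, 31
Layer 1-27: 27 each from A, B, C, D, E, F = 27*6 = 162 chips; eligible A, B, C, D, E, F
Layer 28-30: 3 each from A, C, D, E, F = 3*5 = 15 chips; eligible A, C, D, E, F
Layer 31-31: 1 each from A, C, D, F = 1*4 = 4 chips; eligible A, C, D, F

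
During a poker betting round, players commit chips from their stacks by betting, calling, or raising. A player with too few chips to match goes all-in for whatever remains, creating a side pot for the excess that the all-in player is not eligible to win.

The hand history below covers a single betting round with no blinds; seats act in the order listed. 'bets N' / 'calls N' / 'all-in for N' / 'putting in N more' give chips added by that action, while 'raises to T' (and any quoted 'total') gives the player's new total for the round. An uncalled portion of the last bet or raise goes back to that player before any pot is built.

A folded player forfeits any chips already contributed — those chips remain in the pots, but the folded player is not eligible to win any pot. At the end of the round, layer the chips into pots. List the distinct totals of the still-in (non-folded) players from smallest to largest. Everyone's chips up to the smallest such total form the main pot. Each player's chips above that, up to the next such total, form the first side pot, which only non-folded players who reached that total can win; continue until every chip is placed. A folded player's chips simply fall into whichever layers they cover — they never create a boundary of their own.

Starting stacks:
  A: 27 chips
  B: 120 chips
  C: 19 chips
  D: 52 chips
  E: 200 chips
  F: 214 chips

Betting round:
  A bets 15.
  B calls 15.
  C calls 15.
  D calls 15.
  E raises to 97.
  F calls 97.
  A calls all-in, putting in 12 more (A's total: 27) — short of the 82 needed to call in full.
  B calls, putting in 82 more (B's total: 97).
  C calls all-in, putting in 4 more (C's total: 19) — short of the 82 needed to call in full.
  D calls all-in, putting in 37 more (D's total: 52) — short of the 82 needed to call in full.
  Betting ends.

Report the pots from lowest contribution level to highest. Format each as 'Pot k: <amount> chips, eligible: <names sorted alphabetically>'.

Pot 1: 114 chips, eligible: A, B, C, D, E, F
Pot 2: 40 chips, eligible: A, B, D, E, F
Pot 3: 100 chips, eligible: B, D, E, F
Pot 4: 135 chips, eligible: B, E, F

Derivation:
Contributions: A=27, B=97, C=19, D=52, E=97, F=97
Pot levels (distinct totals of non-folded players): 19, 27, 52, 97
Layer 1-19: 19 each from A, B, C, D, E, F = 19*6 = 114 chips; eligible A, B, C, D, E, F
Layer 20-27: 8 each from A, B, D, E, F = 8*5 = 40 chips; eligible A, B, D, E, F
Layer 28-52: 25 each from B, D, E, F = 25*4 = 100 chips; eligible B, D, E, F
Layer 53-97: 45 each from B, E, F = 45*3 = 135 chips; eligible B, E, F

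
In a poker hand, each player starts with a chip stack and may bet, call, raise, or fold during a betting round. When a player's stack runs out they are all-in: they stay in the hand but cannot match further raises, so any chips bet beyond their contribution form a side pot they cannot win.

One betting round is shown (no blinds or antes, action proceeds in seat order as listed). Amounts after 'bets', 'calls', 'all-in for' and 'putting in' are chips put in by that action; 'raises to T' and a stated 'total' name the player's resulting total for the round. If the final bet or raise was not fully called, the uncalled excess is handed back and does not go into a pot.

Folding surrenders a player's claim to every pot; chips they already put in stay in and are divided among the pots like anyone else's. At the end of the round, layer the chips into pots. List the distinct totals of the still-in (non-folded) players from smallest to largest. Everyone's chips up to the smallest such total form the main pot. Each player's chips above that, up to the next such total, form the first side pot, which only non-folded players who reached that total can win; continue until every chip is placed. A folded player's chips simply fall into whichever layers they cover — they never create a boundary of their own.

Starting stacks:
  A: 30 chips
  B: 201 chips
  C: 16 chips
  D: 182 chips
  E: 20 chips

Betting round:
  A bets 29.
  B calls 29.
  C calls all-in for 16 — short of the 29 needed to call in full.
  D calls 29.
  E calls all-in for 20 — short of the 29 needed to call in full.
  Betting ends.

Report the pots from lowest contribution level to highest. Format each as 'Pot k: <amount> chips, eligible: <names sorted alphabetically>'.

Contributions: A=29, B=29, C=16, D=29, E=20
Pot levels (distinct totals of non-folded players): 16, 20, 29
Layer 1-16: 16 each from A, B, C, D, E = 16*5 = 80 chips; eligible A, B, C, D, E
Layer 17-20: 4 each from A, B, D, E = 4*4 = 16 chips; eligible A, B, D, E
Layer 21-29: 9 each from A, B, D = 9*3 = 27 chips; eligible A, B, D

Pot 1: 80 chips, eligible: A, B, C, D, E
Pot 2: 16 chips, eligible: A, B, D, E
Pot 3: 27 chips, eligible: A, B, D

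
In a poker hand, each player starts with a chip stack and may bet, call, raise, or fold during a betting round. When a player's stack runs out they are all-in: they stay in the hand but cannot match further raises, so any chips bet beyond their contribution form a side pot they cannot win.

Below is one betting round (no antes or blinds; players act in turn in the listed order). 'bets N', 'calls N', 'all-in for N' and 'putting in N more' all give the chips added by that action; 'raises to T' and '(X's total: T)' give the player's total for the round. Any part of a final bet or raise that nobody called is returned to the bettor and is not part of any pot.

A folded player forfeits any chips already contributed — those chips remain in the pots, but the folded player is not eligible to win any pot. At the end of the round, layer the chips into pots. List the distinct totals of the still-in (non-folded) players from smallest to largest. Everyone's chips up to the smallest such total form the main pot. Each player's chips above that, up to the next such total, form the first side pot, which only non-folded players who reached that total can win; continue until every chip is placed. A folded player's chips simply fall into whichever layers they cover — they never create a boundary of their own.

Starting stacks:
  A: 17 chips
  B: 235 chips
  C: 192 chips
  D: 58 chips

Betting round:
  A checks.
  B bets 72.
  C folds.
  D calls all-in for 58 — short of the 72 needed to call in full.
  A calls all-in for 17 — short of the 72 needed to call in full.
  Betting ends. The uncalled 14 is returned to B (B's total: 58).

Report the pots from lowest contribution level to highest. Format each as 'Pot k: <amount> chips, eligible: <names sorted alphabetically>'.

Contributions (after 14 returned to B): A=17, B=58, D=58
Folded: C
Pot levels (distinct totals of non-folded players): 17, 58
Layer 1-17: 17 each from A, B, D = 17*3 = 51 chips; eligible A, B, D
Layer 18-58: 41 each from B, D = 41*2 = 82 chips; eligible B, D

Pot 1: 51 chips, eligible: A, B, D
Pot 2: 82 chips, eligible: B, D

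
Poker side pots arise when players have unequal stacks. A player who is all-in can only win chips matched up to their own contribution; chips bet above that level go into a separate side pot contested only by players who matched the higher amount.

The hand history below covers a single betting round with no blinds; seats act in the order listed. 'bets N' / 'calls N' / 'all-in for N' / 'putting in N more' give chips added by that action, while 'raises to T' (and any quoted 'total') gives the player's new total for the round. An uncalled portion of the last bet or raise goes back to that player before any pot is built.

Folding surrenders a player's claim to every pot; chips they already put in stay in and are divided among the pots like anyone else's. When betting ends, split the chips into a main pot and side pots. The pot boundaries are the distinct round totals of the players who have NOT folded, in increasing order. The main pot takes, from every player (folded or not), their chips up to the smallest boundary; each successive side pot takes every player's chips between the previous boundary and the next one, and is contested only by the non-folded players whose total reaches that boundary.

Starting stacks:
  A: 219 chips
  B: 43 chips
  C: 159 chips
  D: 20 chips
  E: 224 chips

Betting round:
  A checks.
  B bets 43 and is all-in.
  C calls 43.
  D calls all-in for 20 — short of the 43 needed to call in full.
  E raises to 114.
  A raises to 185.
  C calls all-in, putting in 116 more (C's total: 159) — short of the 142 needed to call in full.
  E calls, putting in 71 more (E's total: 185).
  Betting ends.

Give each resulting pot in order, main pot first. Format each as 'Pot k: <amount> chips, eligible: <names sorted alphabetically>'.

Pot 1: 100 chips, eligible: A, B, C, D, E
Pot 2: 92 chips, eligible: A, B, C, E
Pot 3: 348 chips, eligible: A, C, E
Pot 4: 52 chips, eligible: A, E

Derivation:
Contributions: A=185, B=43, C=159, D=20, E=185
Pot levels (distinct totals of non-folded players): 20, 43, 159, 185
Layer 1-20: 20 each from A, B, C, D, E = 20*5 = 100 chips; eligible A, B, C, D, E
Layer 21-43: 23 each from A, B, C, E = 23*4 = 92 chips; eligible A, B, C, E
Layer 44-159: 116 each from A, C, E = 116*3 = 348 chips; eligible A, C, E
Layer 160-185: 26 each from A, E = 26*2 = 52 chips; eligible A, E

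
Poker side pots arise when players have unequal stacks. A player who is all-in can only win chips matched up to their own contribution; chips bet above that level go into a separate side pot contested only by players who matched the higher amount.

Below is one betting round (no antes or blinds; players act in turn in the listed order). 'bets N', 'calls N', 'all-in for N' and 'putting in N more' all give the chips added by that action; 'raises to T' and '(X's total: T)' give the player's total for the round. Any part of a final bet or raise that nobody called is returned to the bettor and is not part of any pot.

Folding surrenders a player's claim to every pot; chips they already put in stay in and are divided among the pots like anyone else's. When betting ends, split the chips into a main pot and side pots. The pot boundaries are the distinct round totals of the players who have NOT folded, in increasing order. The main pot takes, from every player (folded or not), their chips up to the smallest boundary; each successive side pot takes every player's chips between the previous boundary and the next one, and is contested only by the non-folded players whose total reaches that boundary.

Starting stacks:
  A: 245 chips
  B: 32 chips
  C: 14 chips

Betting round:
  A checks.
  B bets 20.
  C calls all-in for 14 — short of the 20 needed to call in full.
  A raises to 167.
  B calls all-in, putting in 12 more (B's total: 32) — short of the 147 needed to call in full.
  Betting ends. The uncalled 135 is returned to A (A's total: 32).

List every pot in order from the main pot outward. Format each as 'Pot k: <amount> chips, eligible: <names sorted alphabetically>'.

Contributions (after 135 returned to A): A=32, B=32, C=14
Pot levels (distinct totals of non-folded players): 14, 32
Layer 1-14: 14 each from A, B, C = 14*3 = 42 chips; eligible A, B, C
Layer 15-32: 18 each from A, B = 18*2 = 36 chips; eligible A, B

Pot 1: 42 chips, eligible: A, B, C
Pot 2: 36 chips, eligible: A, B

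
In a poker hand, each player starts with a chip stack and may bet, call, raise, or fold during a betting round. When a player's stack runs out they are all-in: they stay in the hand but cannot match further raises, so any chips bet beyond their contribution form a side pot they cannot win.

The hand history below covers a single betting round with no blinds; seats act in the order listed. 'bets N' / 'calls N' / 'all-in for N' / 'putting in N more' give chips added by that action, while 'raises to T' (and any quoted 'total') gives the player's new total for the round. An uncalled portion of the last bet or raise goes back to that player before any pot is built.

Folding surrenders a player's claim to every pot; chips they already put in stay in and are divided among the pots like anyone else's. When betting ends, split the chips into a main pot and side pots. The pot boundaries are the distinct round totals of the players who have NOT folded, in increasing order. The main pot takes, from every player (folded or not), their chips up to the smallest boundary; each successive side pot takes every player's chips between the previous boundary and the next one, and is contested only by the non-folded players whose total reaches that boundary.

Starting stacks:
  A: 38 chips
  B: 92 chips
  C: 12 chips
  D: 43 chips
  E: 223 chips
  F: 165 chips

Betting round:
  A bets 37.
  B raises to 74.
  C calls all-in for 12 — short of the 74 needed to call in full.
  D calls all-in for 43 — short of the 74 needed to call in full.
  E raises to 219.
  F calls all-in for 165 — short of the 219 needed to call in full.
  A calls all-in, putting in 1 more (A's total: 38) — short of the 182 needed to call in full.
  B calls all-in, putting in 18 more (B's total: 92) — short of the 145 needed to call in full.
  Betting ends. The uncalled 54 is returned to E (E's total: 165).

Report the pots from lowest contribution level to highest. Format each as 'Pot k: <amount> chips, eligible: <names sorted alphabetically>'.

Contributions (after 54 returned to E): A=38, B=92, C=12, D=43, E=165, F=165
Pot levels (distinct totals of non-folded players): 12, 38, 43, 92, 165
Layer 1-12: 12 each from A, B, C, D, E, F = 12*6 = 72 chips; eligible A, B, C, D, E, F
Layer 13-38: 26 each from A, B, D, E, F = 26*5 = 130 chips; eligible A, B, D, E, F
Layer 39-43: 5 each from B, D, E, F = 5*4 = 20 chips; eligible B, D, E, F
Layer 44-92: 49 each from B, E, F = 49*3 = 147 chips; eligible B, E, F
Layer 93-165: 73 each from E, F = 73*2 = 146 chips; eligible E, F

Pot 1: 72 chips, eligible: A, B, C, D, E, F
Pot 2: 130 chips, eligible: A, B, D, E, F
Pot 3: 20 chips, eligible: B, D, E, F
Pot 4: 147 chips, eligible: B, E, F
Pot 5: 146 chips, eligible: E, F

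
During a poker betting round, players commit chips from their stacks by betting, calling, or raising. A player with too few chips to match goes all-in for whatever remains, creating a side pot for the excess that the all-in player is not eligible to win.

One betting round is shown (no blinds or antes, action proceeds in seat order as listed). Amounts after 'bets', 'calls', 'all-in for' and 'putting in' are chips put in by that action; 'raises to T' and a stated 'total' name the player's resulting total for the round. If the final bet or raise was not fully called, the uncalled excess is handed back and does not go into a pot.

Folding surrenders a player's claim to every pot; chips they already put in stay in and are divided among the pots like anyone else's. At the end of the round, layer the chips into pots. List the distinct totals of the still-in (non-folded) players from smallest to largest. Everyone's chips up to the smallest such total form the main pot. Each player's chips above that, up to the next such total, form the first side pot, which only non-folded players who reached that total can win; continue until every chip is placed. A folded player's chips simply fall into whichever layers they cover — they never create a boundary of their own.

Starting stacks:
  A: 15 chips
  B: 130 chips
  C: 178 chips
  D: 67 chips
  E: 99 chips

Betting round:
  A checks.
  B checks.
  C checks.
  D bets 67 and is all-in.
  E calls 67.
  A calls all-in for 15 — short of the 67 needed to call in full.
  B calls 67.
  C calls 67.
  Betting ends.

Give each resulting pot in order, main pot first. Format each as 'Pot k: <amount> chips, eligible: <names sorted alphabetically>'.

Contributions: A=15, B=67, C=67, D=67, E=67
Pot levels (distinct totals of non-folded players): 15, 67
Layer 1-15: 15 each from A, B, C, D, E = 15*5 = 75 chips; eligible A, B, C, D, E
Layer 16-67: 52 each from B, C, D, E = 52*4 = 208 chips; eligible B, C, D, E

Pot 1: 75 chips, eligible: A, B, C, D, E
Pot 2: 208 chips, eligible: B, C, D, E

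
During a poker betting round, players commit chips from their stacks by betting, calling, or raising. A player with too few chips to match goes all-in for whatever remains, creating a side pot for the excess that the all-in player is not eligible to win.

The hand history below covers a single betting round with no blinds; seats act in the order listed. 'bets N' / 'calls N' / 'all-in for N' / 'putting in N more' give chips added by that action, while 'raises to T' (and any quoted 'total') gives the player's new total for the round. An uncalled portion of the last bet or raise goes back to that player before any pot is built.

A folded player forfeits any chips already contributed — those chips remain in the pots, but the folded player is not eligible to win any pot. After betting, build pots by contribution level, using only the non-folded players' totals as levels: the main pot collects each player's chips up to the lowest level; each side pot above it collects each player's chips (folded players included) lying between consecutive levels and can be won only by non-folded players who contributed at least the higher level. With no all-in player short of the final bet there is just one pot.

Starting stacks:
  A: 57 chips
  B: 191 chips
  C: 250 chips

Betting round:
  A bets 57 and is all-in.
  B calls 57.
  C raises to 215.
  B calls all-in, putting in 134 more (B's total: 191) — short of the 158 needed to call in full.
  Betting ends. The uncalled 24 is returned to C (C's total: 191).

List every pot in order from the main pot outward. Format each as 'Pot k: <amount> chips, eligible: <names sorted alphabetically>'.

Contributions (after 24 returned to C): A=57, B=191, C=191
Pot levels (distinct totals of non-folded players): 57, 191
Layer 1-57: 57 each from A, B, C = 57*3 = 171 chips; eligible A, B, C
Layer 58-191: 134 each from B, C = 134*2 = 268 chips; eligible B, C

Pot 1: 171 chips, eligible: A, B, C
Pot 2: 268 chips, eligible: B, C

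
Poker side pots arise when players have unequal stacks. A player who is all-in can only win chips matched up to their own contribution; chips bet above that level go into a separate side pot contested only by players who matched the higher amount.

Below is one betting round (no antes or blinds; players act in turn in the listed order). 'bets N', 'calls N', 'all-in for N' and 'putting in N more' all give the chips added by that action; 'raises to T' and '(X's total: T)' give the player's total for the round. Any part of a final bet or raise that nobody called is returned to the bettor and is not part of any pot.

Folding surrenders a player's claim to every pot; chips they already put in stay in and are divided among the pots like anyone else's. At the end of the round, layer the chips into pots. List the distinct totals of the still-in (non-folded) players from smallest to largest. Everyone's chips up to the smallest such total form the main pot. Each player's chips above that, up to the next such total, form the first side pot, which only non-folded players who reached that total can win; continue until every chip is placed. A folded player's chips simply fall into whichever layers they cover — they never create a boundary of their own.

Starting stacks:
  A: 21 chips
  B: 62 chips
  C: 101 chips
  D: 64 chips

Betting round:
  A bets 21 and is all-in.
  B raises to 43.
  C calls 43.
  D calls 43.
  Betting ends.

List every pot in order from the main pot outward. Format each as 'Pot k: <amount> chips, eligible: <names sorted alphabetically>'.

Pot 1: 84 chips, eligible: A, B, C, D
Pot 2: 66 chips, eligible: B, C, D

Derivation:
Contributions: A=21, B=43, C=43, D=43
Pot levels (distinct totals of non-folded players): 21, 43
Layer 1-21: 21 each from A, B, C, D = 21*4 = 84 chips; eligible A, B, C, D
Layer 22-43: 22 each from B, C, D = 22*3 = 66 chips; eligible B, C, D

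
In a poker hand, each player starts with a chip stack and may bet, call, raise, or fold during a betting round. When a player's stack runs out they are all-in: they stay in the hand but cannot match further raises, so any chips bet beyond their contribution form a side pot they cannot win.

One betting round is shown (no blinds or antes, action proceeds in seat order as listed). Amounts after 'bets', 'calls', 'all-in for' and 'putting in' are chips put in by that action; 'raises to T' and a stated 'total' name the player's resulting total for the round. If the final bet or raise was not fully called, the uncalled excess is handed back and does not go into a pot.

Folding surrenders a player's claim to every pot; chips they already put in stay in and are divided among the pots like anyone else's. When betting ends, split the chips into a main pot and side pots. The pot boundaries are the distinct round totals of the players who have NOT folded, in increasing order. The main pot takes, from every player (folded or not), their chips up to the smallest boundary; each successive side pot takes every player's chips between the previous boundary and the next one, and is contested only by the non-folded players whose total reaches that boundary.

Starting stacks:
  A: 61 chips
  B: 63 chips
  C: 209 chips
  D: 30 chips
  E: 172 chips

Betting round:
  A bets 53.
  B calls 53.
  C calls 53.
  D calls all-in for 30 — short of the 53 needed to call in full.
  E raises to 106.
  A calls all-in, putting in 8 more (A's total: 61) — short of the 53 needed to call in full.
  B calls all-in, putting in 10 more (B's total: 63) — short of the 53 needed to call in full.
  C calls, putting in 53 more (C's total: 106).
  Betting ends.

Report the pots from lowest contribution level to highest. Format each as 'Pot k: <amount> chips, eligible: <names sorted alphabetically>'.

Pot 1: 150 chips, eligible: A, B, C, D, E
Pot 2: 124 chips, eligible: A, B, C, E
Pot 3: 6 chips, eligible: B, C, E
Pot 4: 86 chips, eligible: C, E

Derivation:
Contributions: A=61, B=63, C=106, D=30, E=106
Pot levels (distinct totals of non-folded players): 30, 61, 63, 106
Layer 1-30: 30 each from A, B, C, D, E = 30*5 = 150 chips; eligible A, B, C, D, E
Layer 31-61: 31 each from A, B, C, E = 31*4 = 124 chips; eligible A, B, C, E
Layer 62-63: 2 each from B, C, E = 2*3 = 6 chips; eligible B, C, E
Layer 64-106: 43 each from C, E = 43*2 = 86 chips; eligible C, E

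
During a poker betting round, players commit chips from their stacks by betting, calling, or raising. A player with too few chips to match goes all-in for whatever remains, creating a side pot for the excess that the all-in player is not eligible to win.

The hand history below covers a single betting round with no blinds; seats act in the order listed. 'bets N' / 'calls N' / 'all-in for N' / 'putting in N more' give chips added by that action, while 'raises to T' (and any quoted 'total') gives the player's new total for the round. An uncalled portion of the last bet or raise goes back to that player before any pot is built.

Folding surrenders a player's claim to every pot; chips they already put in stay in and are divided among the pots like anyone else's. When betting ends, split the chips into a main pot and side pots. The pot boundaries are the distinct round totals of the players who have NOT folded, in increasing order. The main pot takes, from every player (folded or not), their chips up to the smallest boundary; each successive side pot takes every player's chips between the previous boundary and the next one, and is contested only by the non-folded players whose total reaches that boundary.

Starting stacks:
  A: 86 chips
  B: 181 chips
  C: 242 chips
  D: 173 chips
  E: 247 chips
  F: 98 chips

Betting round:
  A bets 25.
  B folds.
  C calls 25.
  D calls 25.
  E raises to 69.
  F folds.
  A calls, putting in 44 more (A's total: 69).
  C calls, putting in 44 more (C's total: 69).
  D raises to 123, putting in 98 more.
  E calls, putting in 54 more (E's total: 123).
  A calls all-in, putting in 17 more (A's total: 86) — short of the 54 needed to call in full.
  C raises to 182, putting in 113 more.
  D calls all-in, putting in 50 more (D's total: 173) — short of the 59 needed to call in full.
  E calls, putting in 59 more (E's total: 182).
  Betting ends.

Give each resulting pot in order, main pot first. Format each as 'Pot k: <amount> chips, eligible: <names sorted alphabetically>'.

Contributions: A=86, C=182, D=173, E=182
Folded: B, F
Pot levels (distinct totals of non-folded players): 86, 173, 182
Layer 1-86: 86 each from A, C, D, E = 86*4 = 344 chips; eligible A, C, D, E
Layer 87-173: 87 each from C, D, E = 87*3 = 261 chips; eligible C, D, E
Layer 174-182: 9 each from C, E = 9*2 = 18 chips; eligible C, E

Pot 1: 344 chips, eligible: A, C, D, E
Pot 2: 261 chips, eligible: C, D, E
Pot 3: 18 chips, eligible: C, E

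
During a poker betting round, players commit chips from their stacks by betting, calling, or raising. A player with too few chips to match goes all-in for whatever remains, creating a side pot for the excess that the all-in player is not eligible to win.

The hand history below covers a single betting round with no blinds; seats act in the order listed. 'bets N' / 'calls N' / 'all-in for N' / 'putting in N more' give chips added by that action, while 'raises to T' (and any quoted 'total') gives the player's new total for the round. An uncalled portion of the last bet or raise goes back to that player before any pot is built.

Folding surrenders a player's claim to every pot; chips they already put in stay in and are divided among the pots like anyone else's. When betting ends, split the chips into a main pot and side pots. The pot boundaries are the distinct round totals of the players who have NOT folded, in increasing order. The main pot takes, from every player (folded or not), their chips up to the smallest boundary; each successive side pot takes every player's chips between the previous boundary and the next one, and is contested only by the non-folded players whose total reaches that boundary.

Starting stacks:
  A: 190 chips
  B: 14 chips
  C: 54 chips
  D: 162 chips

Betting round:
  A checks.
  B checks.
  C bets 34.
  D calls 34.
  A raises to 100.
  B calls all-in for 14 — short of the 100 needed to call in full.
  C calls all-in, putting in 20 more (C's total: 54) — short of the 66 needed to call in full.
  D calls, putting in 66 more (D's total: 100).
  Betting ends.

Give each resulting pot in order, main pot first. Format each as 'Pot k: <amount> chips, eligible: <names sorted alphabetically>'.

Pot 1: 56 chips, eligible: A, B, C, D
Pot 2: 120 chips, eligible: A, C, D
Pot 3: 92 chips, eligible: A, D

Derivation:
Contributions: A=100, B=14, C=54, D=100
Pot levels (distinct totals of non-folded players): 14, 54, 100
Layer 1-14: 14 each from A, B, C, D = 14*4 = 56 chips; eligible A, B, C, D
Layer 15-54: 40 each from A, C, D = 40*3 = 120 chips; eligible A, C, D
Layer 55-100: 46 each from A, D = 46*2 = 92 chips; eligible A, D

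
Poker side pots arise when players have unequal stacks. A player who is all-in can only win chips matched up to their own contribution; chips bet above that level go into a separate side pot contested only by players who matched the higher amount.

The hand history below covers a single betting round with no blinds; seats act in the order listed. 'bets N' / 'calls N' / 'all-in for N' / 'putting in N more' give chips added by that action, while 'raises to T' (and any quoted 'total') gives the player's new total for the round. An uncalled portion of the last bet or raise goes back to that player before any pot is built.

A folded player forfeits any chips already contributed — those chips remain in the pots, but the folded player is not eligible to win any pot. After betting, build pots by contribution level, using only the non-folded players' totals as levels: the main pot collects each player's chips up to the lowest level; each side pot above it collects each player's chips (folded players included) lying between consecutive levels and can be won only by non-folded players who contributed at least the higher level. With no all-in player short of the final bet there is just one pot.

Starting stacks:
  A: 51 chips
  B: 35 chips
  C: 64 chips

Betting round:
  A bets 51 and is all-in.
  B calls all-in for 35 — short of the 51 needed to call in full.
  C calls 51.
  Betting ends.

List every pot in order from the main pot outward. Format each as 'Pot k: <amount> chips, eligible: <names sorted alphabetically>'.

Pot 1: 105 chips, eligible: A, B, C
Pot 2: 32 chips, eligible: A, C

Derivation:
Contributions: A=51, B=35, C=51
Pot levels (distinct totals of non-folded players): 35, 51
Layer 1-35: 35 each from A, B, C = 35*3 = 105 chips; eligible A, B, C
Layer 36-51: 16 each from A, C = 16*2 = 32 chips; eligible A, C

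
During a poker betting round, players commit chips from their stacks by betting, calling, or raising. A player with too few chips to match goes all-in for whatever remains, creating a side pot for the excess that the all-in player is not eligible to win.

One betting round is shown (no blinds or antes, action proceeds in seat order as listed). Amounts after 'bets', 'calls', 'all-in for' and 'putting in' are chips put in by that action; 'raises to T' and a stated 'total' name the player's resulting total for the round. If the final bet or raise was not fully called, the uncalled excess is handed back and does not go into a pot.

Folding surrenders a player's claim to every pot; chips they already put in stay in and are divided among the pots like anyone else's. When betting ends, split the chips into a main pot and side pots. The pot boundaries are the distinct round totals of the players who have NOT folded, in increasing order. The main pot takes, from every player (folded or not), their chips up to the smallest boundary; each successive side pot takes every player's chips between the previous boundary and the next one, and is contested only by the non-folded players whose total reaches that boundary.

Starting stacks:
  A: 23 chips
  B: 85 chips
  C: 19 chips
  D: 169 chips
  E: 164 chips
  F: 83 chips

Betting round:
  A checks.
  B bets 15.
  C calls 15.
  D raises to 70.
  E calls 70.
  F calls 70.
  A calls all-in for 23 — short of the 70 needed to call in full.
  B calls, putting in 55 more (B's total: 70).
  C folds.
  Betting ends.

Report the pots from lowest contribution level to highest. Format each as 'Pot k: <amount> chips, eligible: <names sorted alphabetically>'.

Pot 1: 130 chips, eligible: A, B, D, E, F
Pot 2: 188 chips, eligible: B, D, E, F

Derivation:
Contributions: A=23, B=70, C=15, D=70, E=70, F=70
Folded: C
Pot levels (distinct totals of non-folded players): 23, 70
Layer 1-23: A 23 + B 23 + C 15 + D 23 + E 23 + F 23 = 130 chips; eligible A, B, D, E, F
Layer 24-70: 47 each from B, D, E, F = 47*4 = 188 chips; eligible B, D, E, F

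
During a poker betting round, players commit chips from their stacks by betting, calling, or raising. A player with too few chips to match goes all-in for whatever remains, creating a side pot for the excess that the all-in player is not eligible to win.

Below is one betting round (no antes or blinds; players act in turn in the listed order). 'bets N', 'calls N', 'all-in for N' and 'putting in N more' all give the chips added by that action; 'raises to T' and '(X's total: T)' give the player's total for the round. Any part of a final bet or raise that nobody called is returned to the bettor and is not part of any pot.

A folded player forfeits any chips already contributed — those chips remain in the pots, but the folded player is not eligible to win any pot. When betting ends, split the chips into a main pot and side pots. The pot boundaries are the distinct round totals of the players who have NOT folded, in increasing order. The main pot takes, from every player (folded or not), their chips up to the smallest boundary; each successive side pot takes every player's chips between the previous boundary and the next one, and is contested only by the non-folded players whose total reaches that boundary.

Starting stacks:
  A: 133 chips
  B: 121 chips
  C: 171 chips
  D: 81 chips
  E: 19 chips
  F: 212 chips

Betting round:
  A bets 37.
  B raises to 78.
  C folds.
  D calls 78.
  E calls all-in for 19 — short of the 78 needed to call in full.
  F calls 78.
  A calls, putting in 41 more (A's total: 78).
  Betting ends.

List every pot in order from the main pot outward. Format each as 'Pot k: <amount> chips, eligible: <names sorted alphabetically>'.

Pot 1: 95 chips, eligible: A, B, D, E, F
Pot 2: 236 chips, eligible: A, B, D, F

Derivation:
Contributions: A=78, B=78, D=78, E=19, F=78
Folded: C
Pot levels (distinct totals of non-folded players): 19, 78
Layer 1-19: 19 each from A, B, D, E, F = 19*5 = 95 chips; eligible A, B, D, E, F
Layer 20-78: 59 each from A, B, D, F = 59*4 = 236 chips; eligible A, B, D, F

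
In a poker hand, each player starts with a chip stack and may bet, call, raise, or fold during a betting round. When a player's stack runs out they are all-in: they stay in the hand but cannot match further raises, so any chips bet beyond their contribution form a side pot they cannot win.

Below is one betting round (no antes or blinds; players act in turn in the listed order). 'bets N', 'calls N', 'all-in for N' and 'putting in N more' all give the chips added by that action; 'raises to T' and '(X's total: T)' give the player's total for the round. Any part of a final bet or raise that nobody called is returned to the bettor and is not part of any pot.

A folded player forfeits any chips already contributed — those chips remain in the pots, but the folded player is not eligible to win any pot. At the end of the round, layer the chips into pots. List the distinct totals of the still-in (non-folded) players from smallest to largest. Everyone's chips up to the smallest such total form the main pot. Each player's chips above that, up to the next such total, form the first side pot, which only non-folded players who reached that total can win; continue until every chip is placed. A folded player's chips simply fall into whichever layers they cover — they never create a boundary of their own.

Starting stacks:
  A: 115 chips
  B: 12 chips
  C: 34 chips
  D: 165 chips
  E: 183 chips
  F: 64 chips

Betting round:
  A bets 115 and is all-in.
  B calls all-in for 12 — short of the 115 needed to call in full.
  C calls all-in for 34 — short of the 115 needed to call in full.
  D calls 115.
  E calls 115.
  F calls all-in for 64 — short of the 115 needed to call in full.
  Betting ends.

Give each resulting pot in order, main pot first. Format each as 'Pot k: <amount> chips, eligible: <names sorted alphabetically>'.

Pot 1: 72 chips, eligible: A, B, C, D, E, F
Pot 2: 110 chips, eligible: A, C, D, E, F
Pot 3: 120 chips, eligible: A, D, E, F
Pot 4: 153 chips, eligible: A, D, E

Derivation:
Contributions: A=115, B=12, C=34, D=115, E=115, F=64
Pot levels (distinct totals of non-folded players): 12, 34, 64, 115
Layer 1-12: 12 each from A, B, C, D, E, F = 12*6 = 72 chips; eligible A, B, C, D, E, F
Layer 13-34: 22 each from A, C, D, E, F = 22*5 = 110 chips; eligible A, C, D, E, F
Layer 35-64: 30 each from A, D, E, F = 30*4 = 120 chips; eligible A, D, E, F
Layer 65-115: 51 each from A, D, E = 51*3 = 153 chips; eligible A, D, E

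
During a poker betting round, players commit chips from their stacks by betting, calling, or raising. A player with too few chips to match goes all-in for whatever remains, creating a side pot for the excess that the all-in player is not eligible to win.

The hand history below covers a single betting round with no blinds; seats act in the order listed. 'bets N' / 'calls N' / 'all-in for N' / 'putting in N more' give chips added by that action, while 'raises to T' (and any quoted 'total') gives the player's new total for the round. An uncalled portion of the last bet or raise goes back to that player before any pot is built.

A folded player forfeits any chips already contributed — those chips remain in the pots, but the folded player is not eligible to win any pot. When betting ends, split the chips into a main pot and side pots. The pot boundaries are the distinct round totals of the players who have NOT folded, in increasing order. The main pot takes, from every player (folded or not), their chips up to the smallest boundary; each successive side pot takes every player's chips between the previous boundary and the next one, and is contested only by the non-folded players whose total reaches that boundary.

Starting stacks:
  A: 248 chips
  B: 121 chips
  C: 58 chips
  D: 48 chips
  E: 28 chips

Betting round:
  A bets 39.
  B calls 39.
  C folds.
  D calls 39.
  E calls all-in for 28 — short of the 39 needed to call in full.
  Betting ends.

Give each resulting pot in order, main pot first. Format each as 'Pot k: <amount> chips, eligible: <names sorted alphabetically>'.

Contributions: A=39, B=39, D=39, E=28
Folded: C
Pot levels (distinct totals of non-folded players): 28, 39
Layer 1-28: 28 each from A, B, D, E = 28*4 = 112 chips; eligible A, B, D, E
Layer 29-39: 11 each from A, B, D = 11*3 = 33 chips; eligible A, B, D

Pot 1: 112 chips, eligible: A, B, D, E
Pot 2: 33 chips, eligible: A, B, D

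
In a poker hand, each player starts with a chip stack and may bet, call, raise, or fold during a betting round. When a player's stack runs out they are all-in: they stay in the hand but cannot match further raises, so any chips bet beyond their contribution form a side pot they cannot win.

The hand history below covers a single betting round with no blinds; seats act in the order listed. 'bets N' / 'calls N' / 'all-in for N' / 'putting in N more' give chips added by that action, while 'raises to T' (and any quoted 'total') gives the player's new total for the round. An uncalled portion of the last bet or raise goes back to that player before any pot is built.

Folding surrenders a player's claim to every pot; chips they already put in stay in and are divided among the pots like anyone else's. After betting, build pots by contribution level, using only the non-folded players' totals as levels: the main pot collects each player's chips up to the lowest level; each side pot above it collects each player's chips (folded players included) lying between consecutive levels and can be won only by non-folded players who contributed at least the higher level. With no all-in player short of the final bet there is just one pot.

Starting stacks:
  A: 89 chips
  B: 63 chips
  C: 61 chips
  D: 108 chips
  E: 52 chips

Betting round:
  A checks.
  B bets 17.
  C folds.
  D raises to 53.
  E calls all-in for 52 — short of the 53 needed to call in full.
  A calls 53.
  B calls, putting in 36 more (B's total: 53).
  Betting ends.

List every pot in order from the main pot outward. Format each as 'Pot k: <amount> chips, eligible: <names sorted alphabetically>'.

Pot 1: 208 chips, eligible: A, B, D, E
Pot 2: 3 chips, eligible: A, B, D

Derivation:
Contributions: A=53, B=53, D=53, E=52
Folded: C
Pot levels (distinct totals of non-folded players): 52, 53
Layer 1-52: 52 each from A, B, D, E = 52*4 = 208 chips; eligible A, B, D, E
Layer 53-53: 1 each from A, B, D = 1*3 = 3 chips; eligible A, B, D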